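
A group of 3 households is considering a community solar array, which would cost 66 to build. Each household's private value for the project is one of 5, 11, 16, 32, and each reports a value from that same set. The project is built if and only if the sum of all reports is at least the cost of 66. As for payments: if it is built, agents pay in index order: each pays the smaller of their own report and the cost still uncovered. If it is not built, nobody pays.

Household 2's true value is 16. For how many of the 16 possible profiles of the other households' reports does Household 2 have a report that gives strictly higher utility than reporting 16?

1

Others report (32, 32): truth gives 0; report 5 gives 11 > 0. Violating.
Others report (5, 5): truth gives 0; no alternative beats it.
Others report (5, 11): truth gives 0; no alternative beats it.
(Checking all 16 profiles: 1 has a profitable deviation, 15 do not.)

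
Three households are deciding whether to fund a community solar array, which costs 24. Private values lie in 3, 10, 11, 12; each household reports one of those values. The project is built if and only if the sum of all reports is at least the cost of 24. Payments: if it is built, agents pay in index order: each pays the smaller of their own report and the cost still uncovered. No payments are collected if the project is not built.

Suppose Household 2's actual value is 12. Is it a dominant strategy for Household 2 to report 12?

No

Consider the case where Household 1 reports 3 and Household 3 reports 10.
Truthful report 12: project built, pays 12, utility 12 - 12 = 0.
Report 11 instead: project built, pays 11, utility 12 - 11 = 1.
Since 1 > 0, reporting 11 is strictly better here, so truthful reporting is not dominant.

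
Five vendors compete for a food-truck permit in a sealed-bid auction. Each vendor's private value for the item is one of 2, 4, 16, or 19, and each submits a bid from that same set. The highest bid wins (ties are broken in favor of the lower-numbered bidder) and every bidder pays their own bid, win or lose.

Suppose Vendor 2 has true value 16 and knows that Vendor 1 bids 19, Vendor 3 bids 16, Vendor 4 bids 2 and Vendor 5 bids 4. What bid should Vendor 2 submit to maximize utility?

2

Bid 2: loses but pays 2, utility -2.
Bid 4: loses but pays 4, utility -4.
Bid 16: loses but pays 16, utility -16.
Bid 19: loses but pays 19, utility -19.
The best choice is 2 with utility -2.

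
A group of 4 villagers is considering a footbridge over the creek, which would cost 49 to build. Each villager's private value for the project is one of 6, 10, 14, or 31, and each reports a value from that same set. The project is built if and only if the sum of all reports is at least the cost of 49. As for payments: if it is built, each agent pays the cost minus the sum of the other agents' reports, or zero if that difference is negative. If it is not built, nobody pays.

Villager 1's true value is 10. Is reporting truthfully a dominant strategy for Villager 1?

Check each profile of the others' reports and compare truth against every alternative report.
Others report (6, 14, 31): truth gives 10, best alternative gives 10.
Others report (6, 31, 14): truth gives 10, best alternative gives 10.
Others report (6, 31, 31): truth gives 10, best alternative gives 10.
Others report (10, 10, 31): truth gives 10, best alternative gives 10.
Others report (10, 14, 31): truth gives 10, best alternative gives 10.
Others report (10, 31, 10): truth gives 10, best alternative gives 10.
(Remaining 58 profiles checked similarly; truth is weakly best in each.)
In every case the truthful report is at least as good as any alternative, so it is a dominant strategy.

Yes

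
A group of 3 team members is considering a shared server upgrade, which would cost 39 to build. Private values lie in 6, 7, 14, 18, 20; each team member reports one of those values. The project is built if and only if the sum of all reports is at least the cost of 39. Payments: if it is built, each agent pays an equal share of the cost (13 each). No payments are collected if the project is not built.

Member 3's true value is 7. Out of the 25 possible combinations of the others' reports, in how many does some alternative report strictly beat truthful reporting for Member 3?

Others report (14, 18): truth gives -6; report 6 gives 0 > -6. Violating.
Others report (18, 14): truth gives -6; report 6 gives 0 > -6. Violating.
Others report (6, 6): truth gives 0; no alternative beats it.
Others report (6, 7): truth gives 0; no alternative beats it.
(Checking all 25 profiles: 2 have a profitable deviation, 23 do not.)

2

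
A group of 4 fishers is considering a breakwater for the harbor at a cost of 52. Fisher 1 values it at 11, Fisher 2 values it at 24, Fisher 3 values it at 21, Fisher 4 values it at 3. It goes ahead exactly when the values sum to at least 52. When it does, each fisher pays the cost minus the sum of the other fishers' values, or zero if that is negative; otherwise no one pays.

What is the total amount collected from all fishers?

35

Total value 59 ≥ cost 52, so it is built.
Fisher 1: others sum to 48; max(0, 52 - 48) = 4.
Fisher 2: others sum to 35; max(0, 52 - 35) = 17.
Fisher 3: others sum to 38; max(0, 52 - 38) = 14.
Fisher 4: others sum to 56; max(0, 52 - 56) = 0.
Total collected = 4 + 17 + 14 + 0 = 35.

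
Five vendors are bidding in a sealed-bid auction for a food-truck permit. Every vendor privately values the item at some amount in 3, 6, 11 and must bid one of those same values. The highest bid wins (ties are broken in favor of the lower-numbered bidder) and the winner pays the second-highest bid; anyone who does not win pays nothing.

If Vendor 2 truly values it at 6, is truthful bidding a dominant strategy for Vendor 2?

Yes

Check each profile of the others' bids and compare truth against every alternative bid.
Others bid (3, 3, 3, 3): truth gives 3, best alternative gives 3.
Others bid (3, 3, 3, 6): truth gives 0, best alternative gives 0.
Others bid (3, 3, 3, 11): truth gives 0, best alternative gives 0.
Others bid (3, 3, 6, 3): truth gives 0, best alternative gives 0.
Others bid (3, 3, 6, 6): truth gives 0, best alternative gives 0.
Others bid (3, 3, 6, 11): truth gives 0, best alternative gives 0.
(Remaining 75 profiles checked similarly; truth is weakly best in each.)
In every case the truthful bid is at least as good as any alternative, so it is a dominant strategy.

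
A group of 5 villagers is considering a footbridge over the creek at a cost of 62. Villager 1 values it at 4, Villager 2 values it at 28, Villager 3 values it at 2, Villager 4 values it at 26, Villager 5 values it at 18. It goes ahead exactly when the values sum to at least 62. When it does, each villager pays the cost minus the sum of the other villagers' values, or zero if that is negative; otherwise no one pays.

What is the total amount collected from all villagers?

24

Total value 78 ≥ cost 62, so it is built.
Villager 1: others sum to 74; max(0, 62 - 74) = 0.
Villager 2: others sum to 50; max(0, 62 - 50) = 12.
Villager 3: others sum to 76; max(0, 62 - 76) = 0.
Villager 4: others sum to 52; max(0, 62 - 52) = 10.
Villager 5: others sum to 60; max(0, 62 - 60) = 2.
Total collected = 0 + 12 + 0 + 10 + 2 = 24.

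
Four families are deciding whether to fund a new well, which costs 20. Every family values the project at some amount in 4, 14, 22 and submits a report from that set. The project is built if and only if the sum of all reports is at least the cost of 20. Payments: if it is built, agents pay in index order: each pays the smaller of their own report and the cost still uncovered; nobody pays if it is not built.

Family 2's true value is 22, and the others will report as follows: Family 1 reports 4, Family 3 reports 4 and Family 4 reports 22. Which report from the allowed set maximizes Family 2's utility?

4

Report 4: project built, pays 4, utility 22 - 4 = 18.
Report 14: project built, pays 14, utility 22 - 14 = 8.
Report 22: project built, pays 16, utility 22 - 16 = 6.
The best choice is 4 with utility 18.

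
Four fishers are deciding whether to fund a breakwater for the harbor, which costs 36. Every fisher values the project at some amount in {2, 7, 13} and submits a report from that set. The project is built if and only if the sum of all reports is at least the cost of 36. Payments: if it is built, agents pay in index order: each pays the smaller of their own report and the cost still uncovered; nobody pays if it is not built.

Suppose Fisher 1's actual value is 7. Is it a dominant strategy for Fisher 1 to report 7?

No

Consider the case where Fisher 2 reports 13, Fisher 3 reports 13 and Fisher 4 reports 13.
Truthful report 7: project built, pays 7, utility 7 - 7 = 0.
Report 2 instead: project built, pays 2, utility 7 - 2 = 5.
Since 5 > 0, reporting 2 is strictly better here, so truthful reporting is not dominant.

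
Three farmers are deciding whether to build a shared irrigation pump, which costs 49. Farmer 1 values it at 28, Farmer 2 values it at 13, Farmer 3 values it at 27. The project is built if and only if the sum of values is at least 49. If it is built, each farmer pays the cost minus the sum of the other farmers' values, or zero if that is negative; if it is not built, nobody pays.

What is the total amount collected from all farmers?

Total value 68 ≥ cost 49, so it is built.
Farmer 1: others sum to 40; max(0, 49 - 40) = 9.
Farmer 2: others sum to 55; max(0, 49 - 55) = 0.
Farmer 3: others sum to 41; max(0, 49 - 41) = 8.
Total collected = 9 + 0 + 8 = 17.

17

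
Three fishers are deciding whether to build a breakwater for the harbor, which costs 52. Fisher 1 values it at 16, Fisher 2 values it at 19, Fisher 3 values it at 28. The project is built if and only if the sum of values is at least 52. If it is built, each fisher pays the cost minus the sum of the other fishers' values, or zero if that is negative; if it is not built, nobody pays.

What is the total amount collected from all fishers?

Total value 63 ≥ cost 52, so it is built.
Fisher 1: others sum to 47; max(0, 52 - 47) = 5.
Fisher 2: others sum to 44; max(0, 52 - 44) = 8.
Fisher 3: others sum to 35; max(0, 52 - 35) = 17.
Total collected = 5 + 8 + 17 = 30.

30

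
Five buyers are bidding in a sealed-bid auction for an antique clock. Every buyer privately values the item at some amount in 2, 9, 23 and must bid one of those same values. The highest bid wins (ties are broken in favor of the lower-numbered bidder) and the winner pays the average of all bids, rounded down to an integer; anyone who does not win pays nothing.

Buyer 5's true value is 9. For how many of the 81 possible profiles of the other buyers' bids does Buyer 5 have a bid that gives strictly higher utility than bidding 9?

4

Others bid (2, 2, 2, 9): truth gives 0; bid 23 gives 2 > 0. Violating.
Others bid (2, 2, 9, 2): truth gives 0; bid 23 gives 2 > 0. Violating.
Others bid (2, 9, 2, 2): truth gives 0; bid 23 gives 2 > 0. Violating.
Others bid (9, 2, 2, 2): truth gives 0; bid 23 gives 2 > 0. Violating.
Others bid (2, 2, 2, 2): truth gives 6; no alternative beats it.
Others bid (2, 2, 2, 23): truth gives 0; no alternative beats it.
(Checking all 81 profiles: 4 have a profitable deviation, 77 do not.)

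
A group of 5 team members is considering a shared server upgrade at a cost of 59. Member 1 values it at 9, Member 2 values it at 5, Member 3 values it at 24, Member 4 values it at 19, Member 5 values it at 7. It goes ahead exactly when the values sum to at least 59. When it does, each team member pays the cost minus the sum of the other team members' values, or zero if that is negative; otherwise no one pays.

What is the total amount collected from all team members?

Total value 64 ≥ cost 59, so it is built.
Member 1: others sum to 55; max(0, 59 - 55) = 4.
Member 2: others sum to 59; max(0, 59 - 59) = 0.
Member 3: others sum to 40; max(0, 59 - 40) = 19.
Member 4: others sum to 45; max(0, 59 - 45) = 14.
Member 5: others sum to 57; max(0, 59 - 57) = 2.
Total collected = 4 + 0 + 19 + 14 + 2 = 39.

39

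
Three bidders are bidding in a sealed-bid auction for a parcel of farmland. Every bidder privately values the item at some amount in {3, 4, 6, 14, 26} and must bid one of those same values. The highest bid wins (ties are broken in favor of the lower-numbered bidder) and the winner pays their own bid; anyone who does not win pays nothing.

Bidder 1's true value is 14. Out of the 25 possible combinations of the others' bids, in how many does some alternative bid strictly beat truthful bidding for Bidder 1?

Others bid (3, 3): truth gives 0; bid 3 gives 11 > 0. Violating.
Others bid (3, 4): truth gives 0; bid 4 gives 10 > 0. Violating.
Others bid (3, 6): truth gives 0; bid 6 gives 8 > 0. Violating.
Others bid (4, 3): truth gives 0; bid 4 gives 10 > 0. Violating.
Others bid (3, 14): truth gives 0; no alternative beats it.
Others bid (3, 26): truth gives 0; no alternative beats it.
(Checking all 25 profiles: 9 have a profitable deviation, 16 do not.)

9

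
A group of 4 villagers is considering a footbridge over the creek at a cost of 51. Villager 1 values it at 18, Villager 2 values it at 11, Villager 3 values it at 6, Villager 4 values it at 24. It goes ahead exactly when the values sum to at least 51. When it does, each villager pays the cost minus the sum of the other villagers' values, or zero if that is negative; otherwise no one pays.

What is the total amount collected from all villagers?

29

Total value 59 ≥ cost 51, so it is built.
Villager 1: others sum to 41; max(0, 51 - 41) = 10.
Villager 2: others sum to 48; max(0, 51 - 48) = 3.
Villager 3: others sum to 53; max(0, 51 - 53) = 0.
Villager 4: others sum to 35; max(0, 51 - 35) = 16.
Total collected = 10 + 3 + 0 + 16 = 29.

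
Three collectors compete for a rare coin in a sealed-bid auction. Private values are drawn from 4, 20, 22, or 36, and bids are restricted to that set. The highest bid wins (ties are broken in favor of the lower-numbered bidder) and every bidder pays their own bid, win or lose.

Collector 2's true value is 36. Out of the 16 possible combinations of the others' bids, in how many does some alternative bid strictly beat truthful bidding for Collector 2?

10

Others bid (4, 4): truth gives 0; bid 20 gives 16 > 0. Violating.
Others bid (4, 20): truth gives 0; bid 20 gives 16 > 0. Violating.
Others bid (4, 22): truth gives 0; bid 22 gives 14 > 0. Violating.
Others bid (20, 4): truth gives 0; bid 22 gives 14 > 0. Violating.
Others bid (4, 36): truth gives 0; no alternative beats it.
Others bid (20, 36): truth gives 0; no alternative beats it.
(Checking all 16 profiles: 10 have a profitable deviation, 6 do not.)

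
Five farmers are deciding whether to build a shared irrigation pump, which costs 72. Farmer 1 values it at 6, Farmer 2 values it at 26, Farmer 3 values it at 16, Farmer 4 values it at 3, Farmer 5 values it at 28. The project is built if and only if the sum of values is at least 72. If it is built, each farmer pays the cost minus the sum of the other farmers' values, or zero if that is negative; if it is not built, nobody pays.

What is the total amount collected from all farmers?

Total value 79 ≥ cost 72, so it is built.
Farmer 1: others sum to 73; max(0, 72 - 73) = 0.
Farmer 2: others sum to 53; max(0, 72 - 53) = 19.
Farmer 3: others sum to 63; max(0, 72 - 63) = 9.
Farmer 4: others sum to 76; max(0, 72 - 76) = 0.
Farmer 5: others sum to 51; max(0, 72 - 51) = 21.
Total collected = 0 + 19 + 9 + 0 + 21 = 49.

49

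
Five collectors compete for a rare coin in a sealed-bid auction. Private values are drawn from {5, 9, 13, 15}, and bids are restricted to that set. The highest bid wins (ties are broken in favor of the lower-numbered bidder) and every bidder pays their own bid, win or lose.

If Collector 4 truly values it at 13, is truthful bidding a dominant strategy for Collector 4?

Consider the case where Collector 1 bids 5, Collector 2 bids 5, Collector 3 bids 5 and Collector 5 bids 5.
Truthful bid 13: wins, pays 13, utility 13 - 13 = 0.
Bid 9 instead: wins, pays 9, utility 13 - 9 = 4.
Since 4 > 0, bidding 9 is strictly better here, so truthful bidding is not dominant.

No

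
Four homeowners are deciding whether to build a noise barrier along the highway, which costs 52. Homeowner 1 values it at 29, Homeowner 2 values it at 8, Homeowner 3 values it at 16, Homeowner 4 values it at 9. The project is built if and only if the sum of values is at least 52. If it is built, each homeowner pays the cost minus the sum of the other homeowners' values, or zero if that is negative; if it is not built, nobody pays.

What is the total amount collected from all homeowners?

25

Total value 62 ≥ cost 52, so it is built.
Homeowner 1: others sum to 33; max(0, 52 - 33) = 19.
Homeowner 2: others sum to 54; max(0, 52 - 54) = 0.
Homeowner 3: others sum to 46; max(0, 52 - 46) = 6.
Homeowner 4: others sum to 53; max(0, 52 - 53) = 0.
Total collected = 19 + 0 + 6 + 0 = 25.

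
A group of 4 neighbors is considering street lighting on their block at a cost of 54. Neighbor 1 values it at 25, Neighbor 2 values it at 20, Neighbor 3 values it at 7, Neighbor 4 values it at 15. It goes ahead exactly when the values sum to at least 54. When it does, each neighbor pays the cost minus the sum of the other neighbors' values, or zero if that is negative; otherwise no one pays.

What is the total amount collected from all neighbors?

21

Total value 67 ≥ cost 54, so it is built.
Neighbor 1: others sum to 42; max(0, 54 - 42) = 12.
Neighbor 2: others sum to 47; max(0, 54 - 47) = 7.
Neighbor 3: others sum to 60; max(0, 54 - 60) = 0.
Neighbor 4: others sum to 52; max(0, 54 - 52) = 2.
Total collected = 12 + 7 + 0 + 2 = 21.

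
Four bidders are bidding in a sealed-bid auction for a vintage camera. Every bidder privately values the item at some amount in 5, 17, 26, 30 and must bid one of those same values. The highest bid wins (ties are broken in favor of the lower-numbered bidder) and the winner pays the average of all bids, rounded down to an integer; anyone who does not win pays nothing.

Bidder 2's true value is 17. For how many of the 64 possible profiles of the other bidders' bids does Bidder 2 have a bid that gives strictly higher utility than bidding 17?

Others bid (5, 5, 26): truth gives 0; bid 26 gives 2 > 0. Violating.
Others bid (5, 26, 5): truth gives 0; bid 26 gives 2 > 0. Violating.
Others bid (17, 5, 5): truth gives 0; bid 26 gives 4 > 0. Violating.
Others bid (17, 5, 17): truth gives 0; bid 26 gives 1 > 0. Violating.
Others bid (5, 5, 5): truth gives 9; no alternative beats it.
Others bid (5, 5, 17): truth gives 6; no alternative beats it.
(Checking all 64 profiles: 6 have a profitable deviation, 58 do not.)

6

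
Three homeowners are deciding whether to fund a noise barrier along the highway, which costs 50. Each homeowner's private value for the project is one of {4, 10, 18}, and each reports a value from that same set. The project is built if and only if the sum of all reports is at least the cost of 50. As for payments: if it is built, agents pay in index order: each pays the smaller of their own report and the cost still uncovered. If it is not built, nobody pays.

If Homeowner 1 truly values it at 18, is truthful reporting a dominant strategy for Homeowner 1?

Check each profile of the others' reports and compare truth against every alternative report.
Others report (4, 4): truth gives 0, best alternative gives 0.
Others report (4, 10): truth gives 0, best alternative gives 0.
Others report (4, 18): truth gives 0, best alternative gives 0.
Others report (10, 4): truth gives 0, best alternative gives 0.
Others report (10, 10): truth gives 0, best alternative gives 0.
Others report (10, 18): truth gives 0, best alternative gives 0.
(Remaining 3 profiles checked similarly; truth is weakly best in each.)
In every case the truthful report is at least as good as any alternative, so it is a dominant strategy.

Yes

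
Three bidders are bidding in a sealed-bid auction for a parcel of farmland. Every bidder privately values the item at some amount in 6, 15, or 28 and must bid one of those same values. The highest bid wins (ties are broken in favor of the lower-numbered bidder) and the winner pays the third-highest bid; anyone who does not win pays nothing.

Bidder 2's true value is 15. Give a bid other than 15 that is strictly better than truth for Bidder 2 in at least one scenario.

Suppose Bidder 1 bids 6 and Bidder 3 bids 28.
Bid 15: loses, pays 0, utility 0.
Bid 28: wins, pays 6, utility 15 - 6 = 9.
So bidding 28 beats truth here (9 > 0).

28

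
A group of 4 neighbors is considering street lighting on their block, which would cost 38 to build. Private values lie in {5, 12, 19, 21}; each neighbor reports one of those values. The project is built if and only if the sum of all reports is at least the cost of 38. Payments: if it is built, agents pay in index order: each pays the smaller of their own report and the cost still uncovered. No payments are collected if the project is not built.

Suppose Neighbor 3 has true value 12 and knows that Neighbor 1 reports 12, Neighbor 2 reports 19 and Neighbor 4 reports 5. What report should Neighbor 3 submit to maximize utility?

5

Report 5: project built, pays 5, utility 12 - 5 = 7.
Report 12: project built, pays 7, utility 12 - 7 = 5.
Report 19: project built, pays 7, utility 12 - 7 = 5.
Report 21: project built, pays 7, utility 12 - 7 = 5.
The best choice is 5 with utility 7.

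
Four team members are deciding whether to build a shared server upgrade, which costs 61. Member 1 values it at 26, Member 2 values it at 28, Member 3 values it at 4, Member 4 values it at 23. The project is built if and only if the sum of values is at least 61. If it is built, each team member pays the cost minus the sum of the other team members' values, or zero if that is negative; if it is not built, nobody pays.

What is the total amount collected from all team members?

17

Total value 81 ≥ cost 61, so it is built.
Member 1: others sum to 55; max(0, 61 - 55) = 6.
Member 2: others sum to 53; max(0, 61 - 53) = 8.
Member 3: others sum to 77; max(0, 61 - 77) = 0.
Member 4: others sum to 58; max(0, 61 - 58) = 3.
Total collected = 6 + 8 + 0 + 3 = 17.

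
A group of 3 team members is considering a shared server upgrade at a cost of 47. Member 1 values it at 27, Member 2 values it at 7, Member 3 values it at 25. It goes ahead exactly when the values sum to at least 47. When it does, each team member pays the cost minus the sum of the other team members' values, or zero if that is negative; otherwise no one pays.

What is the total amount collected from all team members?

Total value 59 ≥ cost 47, so it is built.
Member 1: others sum to 32; max(0, 47 - 32) = 15.
Member 2: others sum to 52; max(0, 47 - 52) = 0.
Member 3: others sum to 34; max(0, 47 - 34) = 13.
Total collected = 15 + 0 + 13 = 28.

28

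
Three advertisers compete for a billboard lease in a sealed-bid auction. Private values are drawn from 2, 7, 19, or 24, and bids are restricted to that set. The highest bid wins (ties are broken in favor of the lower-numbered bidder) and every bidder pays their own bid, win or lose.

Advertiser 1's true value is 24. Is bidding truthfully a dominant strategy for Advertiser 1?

Consider the case where Advertiser 2 bids 2 and Advertiser 3 bids 2.
Truthful bid 24: wins, pays 24, utility 24 - 24 = 0.
Bid 2 instead: wins, pays 2, utility 24 - 2 = 22.
Since 22 > 0, bidding 2 is strictly better here, so truthful bidding is not dominant.

No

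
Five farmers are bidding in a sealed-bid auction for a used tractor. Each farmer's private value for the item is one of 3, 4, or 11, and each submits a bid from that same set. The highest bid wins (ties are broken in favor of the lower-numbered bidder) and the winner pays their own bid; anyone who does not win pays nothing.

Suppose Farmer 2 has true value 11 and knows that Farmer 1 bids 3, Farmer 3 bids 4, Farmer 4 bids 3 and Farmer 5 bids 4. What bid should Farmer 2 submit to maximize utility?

4

Bid 3: loses, pays 0, utility 0.
Bid 4: wins, pays 4, utility 11 - 4 = 7.
Bid 11: wins, pays 11, utility 11 - 11 = 0.
The best choice is 4 with utility 7.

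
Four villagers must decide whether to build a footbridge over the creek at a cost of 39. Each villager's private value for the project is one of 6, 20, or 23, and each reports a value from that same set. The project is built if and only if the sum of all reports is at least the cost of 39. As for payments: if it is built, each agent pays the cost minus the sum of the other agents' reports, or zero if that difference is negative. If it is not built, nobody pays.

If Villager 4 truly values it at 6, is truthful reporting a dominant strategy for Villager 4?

Yes

Check each profile of the others' reports and compare truth against every alternative report.
Others report (6, 6, 20): truth gives 0, best alternative gives -1.
Others report (6, 20, 6): truth gives 0, best alternative gives -1.
Others report (20, 6, 6): truth gives 0, best alternative gives -1.
Others report (6, 20, 20): truth gives 6, best alternative gives 6.
Others report (6, 20, 23): truth gives 6, best alternative gives 6.
Others report (6, 23, 20): truth gives 6, best alternative gives 6.
(Remaining 21 profiles checked similarly; truth is weakly best in each.)
In every case the truthful report is at least as good as any alternative, so it is a dominant strategy.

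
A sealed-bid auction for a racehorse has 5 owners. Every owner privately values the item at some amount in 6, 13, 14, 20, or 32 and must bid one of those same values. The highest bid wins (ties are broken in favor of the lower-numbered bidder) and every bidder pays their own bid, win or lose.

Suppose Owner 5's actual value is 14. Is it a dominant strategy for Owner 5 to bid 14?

No

Consider the case where Owner 1 bids 6, Owner 2 bids 6, Owner 3 bids 6 and Owner 4 bids 6.
Truthful bid 14: wins, pays 14, utility 14 - 14 = 0.
Bid 13 instead: wins, pays 13, utility 14 - 13 = 1.
Since 1 > 0, bidding 13 is strictly better here, so truthful bidding is not dominant.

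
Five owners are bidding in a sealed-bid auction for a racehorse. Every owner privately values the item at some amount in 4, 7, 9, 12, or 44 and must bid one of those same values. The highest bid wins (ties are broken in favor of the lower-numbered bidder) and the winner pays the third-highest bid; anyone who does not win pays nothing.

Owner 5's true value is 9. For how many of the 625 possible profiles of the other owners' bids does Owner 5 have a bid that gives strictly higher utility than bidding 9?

Others bid (4, 4, 4, 9): truth gives 0; bid 12 gives 5 > 0. Violating.
Others bid (4, 4, 4, 12): truth gives 0; bid 44 gives 5 > 0. Violating.
Others bid (4, 4, 7, 9): truth gives 0; bid 12 gives 2 > 0. Violating.
Others bid (4, 4, 7, 12): truth gives 0; bid 44 gives 2 > 0. Violating.
Others bid (4, 4, 4, 4): truth gives 5; no alternative beats it.
Others bid (4, 4, 4, 7): truth gives 5; no alternative beats it.
(Checking all 625 profiles: 64 have a profitable deviation, 561 do not.)

64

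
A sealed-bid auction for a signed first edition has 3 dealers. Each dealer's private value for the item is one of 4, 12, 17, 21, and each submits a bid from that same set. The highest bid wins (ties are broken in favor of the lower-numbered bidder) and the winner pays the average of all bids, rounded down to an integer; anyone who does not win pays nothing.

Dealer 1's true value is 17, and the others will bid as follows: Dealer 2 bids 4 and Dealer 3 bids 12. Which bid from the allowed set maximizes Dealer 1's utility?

12

Bid 4: loses, pays 0, utility 0.
Bid 12: wins, pays 9, utility 17 - 9 = 8.
Bid 17: wins, pays 11, utility 17 - 11 = 6.
Bid 21: wins, pays 12, utility 17 - 12 = 5.
The best choice is 12 with utility 8.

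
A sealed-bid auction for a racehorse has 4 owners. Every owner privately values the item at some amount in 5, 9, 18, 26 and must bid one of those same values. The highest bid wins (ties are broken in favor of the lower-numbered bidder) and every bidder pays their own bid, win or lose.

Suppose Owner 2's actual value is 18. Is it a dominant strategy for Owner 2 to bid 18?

Consider the case where Owner 1 bids 5, Owner 3 bids 5 and Owner 4 bids 5.
Truthful bid 18: wins, pays 18, utility 18 - 18 = 0.
Bid 9 instead: wins, pays 9, utility 18 - 9 = 9.
Since 9 > 0, bidding 9 is strictly better here, so truthful bidding is not dominant.

No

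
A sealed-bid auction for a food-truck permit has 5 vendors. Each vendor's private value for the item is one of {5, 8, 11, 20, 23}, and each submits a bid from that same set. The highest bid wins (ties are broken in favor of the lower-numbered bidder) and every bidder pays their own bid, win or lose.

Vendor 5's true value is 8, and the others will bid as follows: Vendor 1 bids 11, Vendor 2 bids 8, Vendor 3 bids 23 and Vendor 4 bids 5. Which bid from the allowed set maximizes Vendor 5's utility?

5

Bid 5: loses but pays 5, utility -5.
Bid 8: loses but pays 8, utility -8.
Bid 11: loses but pays 11, utility -11.
Bid 20: loses but pays 20, utility -20.
Bid 23: loses but pays 23, utility -23.
The best choice is 5 with utility -5.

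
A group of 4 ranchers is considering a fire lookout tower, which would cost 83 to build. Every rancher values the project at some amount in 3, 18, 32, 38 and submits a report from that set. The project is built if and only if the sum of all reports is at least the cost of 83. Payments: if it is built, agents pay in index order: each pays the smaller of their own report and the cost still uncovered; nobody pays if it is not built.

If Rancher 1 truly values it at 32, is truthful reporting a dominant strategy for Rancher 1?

No

Consider the case where Rancher 2 reports 3, Rancher 3 reports 32 and Rancher 4 reports 32.
Truthful report 32: project built, pays 32, utility 32 - 32 = 0.
Report 18 instead: project built, pays 18, utility 32 - 18 = 14.
Since 14 > 0, reporting 18 is strictly better here, so truthful reporting is not dominant.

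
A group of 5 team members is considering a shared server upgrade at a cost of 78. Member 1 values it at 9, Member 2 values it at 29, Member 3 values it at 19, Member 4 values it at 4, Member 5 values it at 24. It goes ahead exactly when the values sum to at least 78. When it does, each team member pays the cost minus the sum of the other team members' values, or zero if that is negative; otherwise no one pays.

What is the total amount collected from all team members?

Total value 85 ≥ cost 78, so it is built.
Member 1: others sum to 76; max(0, 78 - 76) = 2.
Member 2: others sum to 56; max(0, 78 - 56) = 22.
Member 3: others sum to 66; max(0, 78 - 66) = 12.
Member 4: others sum to 81; max(0, 78 - 81) = 0.
Member 5: others sum to 61; max(0, 78 - 61) = 17.
Total collected = 2 + 22 + 12 + 0 + 17 = 53.

53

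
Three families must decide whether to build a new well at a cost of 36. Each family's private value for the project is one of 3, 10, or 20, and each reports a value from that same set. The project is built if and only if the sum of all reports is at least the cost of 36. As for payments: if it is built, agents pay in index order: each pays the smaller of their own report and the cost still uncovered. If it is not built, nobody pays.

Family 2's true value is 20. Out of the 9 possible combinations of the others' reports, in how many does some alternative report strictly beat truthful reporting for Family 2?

Others report (10, 20): truth gives 0; report 10 gives 10 > 0. Violating.
Others report (20, 10): truth gives 4; report 10 gives 10 > 4. Violating.
Others report (20, 20): truth gives 4; report 3 gives 17 > 4. Violating.
Others report (3, 3): truth gives 0; no alternative beats it.
Others report (3, 10): truth gives 0; no alternative beats it.
(Checking all 9 profiles: 3 have a profitable deviation, 6 do not.)

3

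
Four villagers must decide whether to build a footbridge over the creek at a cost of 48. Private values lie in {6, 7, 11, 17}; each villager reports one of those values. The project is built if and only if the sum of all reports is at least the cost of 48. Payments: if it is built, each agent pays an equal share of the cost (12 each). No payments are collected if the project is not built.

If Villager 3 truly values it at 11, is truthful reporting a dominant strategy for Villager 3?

No

Consider the case where Villager 1 reports 6, Villager 2 reports 17 and Villager 4 reports 17.
Truthful report 11: project built, pays 12, utility 11 - 12 = -1.
Report 6 instead: project not built, utility 0.
Since 0 > -1, reporting 6 is strictly better here, so truthful reporting is not dominant.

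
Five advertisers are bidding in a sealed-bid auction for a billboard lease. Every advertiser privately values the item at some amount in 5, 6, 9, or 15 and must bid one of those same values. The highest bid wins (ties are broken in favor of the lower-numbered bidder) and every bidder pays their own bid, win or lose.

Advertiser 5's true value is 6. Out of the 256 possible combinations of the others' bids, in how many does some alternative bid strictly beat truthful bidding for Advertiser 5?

255

Others bid (5, 5, 5, 6): truth gives -6; bid 9 gives -3 > -6. Violating.
Others bid (5, 5, 5, 9): truth gives -6; bid 5 gives -5 > -6. Violating.
Others bid (5, 5, 5, 15): truth gives -6; bid 5 gives -5 > -6. Violating.
Others bid (5, 5, 6, 5): truth gives -6; bid 9 gives -3 > -6. Violating.
Others bid (5, 5, 5, 5): truth gives 0; no alternative beats it.
(Checking all 256 profiles: 255 have a profitable deviation, 1 does not.)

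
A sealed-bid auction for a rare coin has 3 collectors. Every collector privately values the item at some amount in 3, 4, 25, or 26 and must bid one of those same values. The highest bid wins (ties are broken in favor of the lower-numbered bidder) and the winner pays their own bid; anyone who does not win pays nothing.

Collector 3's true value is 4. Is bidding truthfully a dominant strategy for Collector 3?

Yes

Check each profile of the others' bids and compare truth against every alternative bid.
Others bid (3, 3): truth gives 0, best alternative gives 0.
Others bid (3, 4): truth gives 0, best alternative gives 0.
Others bid (3, 25): truth gives 0, best alternative gives 0.
Others bid (3, 26): truth gives 0, best alternative gives 0.
Others bid (4, 3): truth gives 0, best alternative gives 0.
Others bid (4, 4): truth gives 0, best alternative gives 0.
(Remaining 10 profiles checked similarly; truth is weakly best in each.)
In every case the truthful bid is at least as good as any alternative, so it is a dominant strategy.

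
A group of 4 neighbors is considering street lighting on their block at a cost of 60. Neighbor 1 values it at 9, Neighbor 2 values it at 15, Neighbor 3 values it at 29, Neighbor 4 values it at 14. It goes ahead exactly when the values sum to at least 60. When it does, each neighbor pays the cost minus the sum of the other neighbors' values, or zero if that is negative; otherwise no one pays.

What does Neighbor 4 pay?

Total value 67 ≥ cost 60, so the project is built.
The other neighbors' values sum to 53.
Cost minus that sum is 60 - 53 = 7.

7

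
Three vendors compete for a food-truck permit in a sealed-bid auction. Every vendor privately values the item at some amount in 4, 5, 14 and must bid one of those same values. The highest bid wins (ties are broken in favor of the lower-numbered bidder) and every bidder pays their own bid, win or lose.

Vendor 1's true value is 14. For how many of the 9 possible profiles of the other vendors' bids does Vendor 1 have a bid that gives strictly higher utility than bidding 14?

Others bid (4, 4): truth gives 0; bid 4 gives 10 > 0. Violating.
Others bid (4, 5): truth gives 0; bid 5 gives 9 > 0. Violating.
Others bid (5, 4): truth gives 0; bid 5 gives 9 > 0. Violating.
Others bid (5, 5): truth gives 0; bid 5 gives 9 > 0. Violating.
Others bid (4, 14): truth gives 0; no alternative beats it.
Others bid (5, 14): truth gives 0; no alternative beats it.
(Checking all 9 profiles: 4 have a profitable deviation, 5 do not.)

4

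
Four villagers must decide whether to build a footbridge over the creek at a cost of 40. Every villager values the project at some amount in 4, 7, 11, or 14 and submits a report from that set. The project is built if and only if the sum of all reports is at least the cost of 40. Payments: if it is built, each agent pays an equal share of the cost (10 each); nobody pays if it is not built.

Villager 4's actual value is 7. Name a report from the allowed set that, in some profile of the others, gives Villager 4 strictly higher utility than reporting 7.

Suppose Villager 1 reports 7, Villager 2 reports 14 and Villager 3 reports 14.
Report 7: project built, pays 10, utility 7 - 10 = -3.
Report 4: project not built, utility 0.
So reporting 4 beats truth here (0 > -3).

4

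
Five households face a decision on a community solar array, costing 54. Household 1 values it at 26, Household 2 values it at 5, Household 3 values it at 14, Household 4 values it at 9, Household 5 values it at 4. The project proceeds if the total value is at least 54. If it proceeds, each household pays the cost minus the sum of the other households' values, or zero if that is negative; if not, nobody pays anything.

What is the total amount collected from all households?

38

Total value 58 ≥ cost 54, so it is built.
Household 1: others sum to 32; max(0, 54 - 32) = 22.
Household 2: others sum to 53; max(0, 54 - 53) = 1.
Household 3: others sum to 44; max(0, 54 - 44) = 10.
Household 4: others sum to 49; max(0, 54 - 49) = 5.
Household 5: others sum to 54; max(0, 54 - 54) = 0.
Total collected = 22 + 1 + 10 + 5 + 0 = 38.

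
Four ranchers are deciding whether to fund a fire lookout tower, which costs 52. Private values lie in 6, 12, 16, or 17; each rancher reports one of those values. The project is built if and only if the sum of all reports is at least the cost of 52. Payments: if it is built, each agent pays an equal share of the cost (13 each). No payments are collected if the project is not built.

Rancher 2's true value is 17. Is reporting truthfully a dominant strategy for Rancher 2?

Check each profile of the others' reports and compare truth against every alternative report.
Others report (6, 12, 17): truth gives 4, best alternative gives 0.
Others report (6, 17, 12): truth gives 4, best alternative gives 0.
Others report (12, 6, 17): truth gives 4, best alternative gives 0.
Others report (12, 17, 6): truth gives 4, best alternative gives 0.
Others report (17, 6, 12): truth gives 4, best alternative gives 0.
Others report (17, 12, 6): truth gives 4, best alternative gives 0.
(Remaining 58 profiles checked similarly; truth is weakly best in each.)
In every case the truthful report is at least as good as any alternative, so it is a dominant strategy.

Yes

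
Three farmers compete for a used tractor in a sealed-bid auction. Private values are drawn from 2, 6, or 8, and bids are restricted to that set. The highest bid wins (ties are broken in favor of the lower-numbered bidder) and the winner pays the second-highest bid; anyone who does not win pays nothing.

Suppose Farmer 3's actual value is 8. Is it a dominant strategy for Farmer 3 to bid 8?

Check each profile of the others' bids and compare truth against every alternative bid.
Others bid (2, 6): truth gives 2, best alternative gives 0.
Others bid (6, 2): truth gives 2, best alternative gives 0.
Others bid (6, 6): truth gives 2, best alternative gives 0.
Others bid (2, 2): truth gives 6, best alternative gives 6.
Others bid (2, 8): truth gives 0, best alternative gives 0.
Others bid (6, 8): truth gives 0, best alternative gives 0.
(Remaining 3 profiles checked similarly; truth is weakly best in each.)
In every case the truthful bid is at least as good as any alternative, so it is a dominant strategy.

Yes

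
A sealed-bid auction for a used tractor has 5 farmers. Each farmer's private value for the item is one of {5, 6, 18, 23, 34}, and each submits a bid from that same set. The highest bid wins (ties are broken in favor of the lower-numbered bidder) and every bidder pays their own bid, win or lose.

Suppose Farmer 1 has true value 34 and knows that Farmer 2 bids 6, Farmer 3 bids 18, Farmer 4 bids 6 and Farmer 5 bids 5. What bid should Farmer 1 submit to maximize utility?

18

Bid 5: loses but pays 5, utility -5.
Bid 6: loses but pays 6, utility -6.
Bid 18: wins, pays 18, utility 34 - 18 = 16.
Bid 23: wins, pays 23, utility 34 - 23 = 11.
Bid 34: wins, pays 34, utility 34 - 34 = 0.
The best choice is 18 with utility 16.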